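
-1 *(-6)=6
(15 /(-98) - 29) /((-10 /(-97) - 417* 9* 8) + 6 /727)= 201472783 /207490951192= 0.00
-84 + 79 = -5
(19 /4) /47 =19 /188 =0.10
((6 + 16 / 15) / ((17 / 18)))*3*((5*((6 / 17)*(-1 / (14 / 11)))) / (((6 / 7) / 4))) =-41976 / 289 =-145.25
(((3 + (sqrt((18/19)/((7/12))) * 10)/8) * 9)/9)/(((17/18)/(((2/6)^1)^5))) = 5 * sqrt(798)/20349 + 2/153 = 0.02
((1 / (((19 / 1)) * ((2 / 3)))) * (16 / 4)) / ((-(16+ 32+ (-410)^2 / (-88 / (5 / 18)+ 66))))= 99 / 195077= 0.00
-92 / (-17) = 92 / 17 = 5.41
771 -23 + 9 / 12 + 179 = 3711 / 4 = 927.75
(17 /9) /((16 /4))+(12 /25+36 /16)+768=347041 /450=771.20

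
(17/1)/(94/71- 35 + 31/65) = -78455/153214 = -0.51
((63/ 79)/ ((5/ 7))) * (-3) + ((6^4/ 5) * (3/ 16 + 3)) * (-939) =-306443034/ 395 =-775805.15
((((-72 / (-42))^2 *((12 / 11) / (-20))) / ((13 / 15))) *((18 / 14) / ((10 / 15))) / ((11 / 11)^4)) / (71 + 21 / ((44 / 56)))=-17496 / 4793425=-0.00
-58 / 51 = -1.14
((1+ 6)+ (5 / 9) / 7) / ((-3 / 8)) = -18.88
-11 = -11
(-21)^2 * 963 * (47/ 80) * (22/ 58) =219561111/ 2320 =94638.41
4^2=16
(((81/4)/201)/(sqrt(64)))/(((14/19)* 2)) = 0.01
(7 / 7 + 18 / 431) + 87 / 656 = 1.17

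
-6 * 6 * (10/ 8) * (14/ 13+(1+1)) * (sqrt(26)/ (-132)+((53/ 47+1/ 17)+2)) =-4582800/ 10387+150 * sqrt(26)/ 143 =-435.86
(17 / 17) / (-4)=-1 / 4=-0.25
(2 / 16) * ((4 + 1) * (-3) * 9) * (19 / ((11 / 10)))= -12825 / 44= -291.48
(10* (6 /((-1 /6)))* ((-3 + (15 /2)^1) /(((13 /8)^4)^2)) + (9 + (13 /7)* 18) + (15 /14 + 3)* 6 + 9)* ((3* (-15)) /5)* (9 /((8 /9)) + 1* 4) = -247028672928987 /45680920376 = -5407.70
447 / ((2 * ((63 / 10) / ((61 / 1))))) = 45445 / 21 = 2164.05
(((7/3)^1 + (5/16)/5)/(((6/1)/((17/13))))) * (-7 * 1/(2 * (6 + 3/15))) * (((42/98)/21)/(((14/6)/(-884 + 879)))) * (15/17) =14375/1263808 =0.01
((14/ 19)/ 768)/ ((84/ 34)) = 17/ 43776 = 0.00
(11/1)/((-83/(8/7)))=-88/581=-0.15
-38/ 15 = -2.53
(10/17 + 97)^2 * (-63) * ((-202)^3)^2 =-11779898222196804192192/289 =-40760893502411087170.21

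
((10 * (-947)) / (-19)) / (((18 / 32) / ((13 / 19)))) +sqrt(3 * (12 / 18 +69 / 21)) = sqrt(581) / 7 +1969760 / 3249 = 609.71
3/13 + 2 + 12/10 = 223/65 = 3.43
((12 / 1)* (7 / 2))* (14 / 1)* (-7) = -4116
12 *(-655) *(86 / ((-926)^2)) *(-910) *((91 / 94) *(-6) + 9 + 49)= 377224547700 / 10075343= 37440.37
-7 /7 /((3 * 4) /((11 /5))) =-0.18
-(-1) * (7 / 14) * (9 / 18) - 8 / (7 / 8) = -249 / 28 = -8.89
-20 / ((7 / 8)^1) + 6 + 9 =-55 / 7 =-7.86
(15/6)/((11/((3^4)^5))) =17433922005/22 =792451000.23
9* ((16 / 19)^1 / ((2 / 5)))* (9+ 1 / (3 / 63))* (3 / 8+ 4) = 2486.84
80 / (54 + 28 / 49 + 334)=0.21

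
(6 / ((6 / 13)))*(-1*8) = -104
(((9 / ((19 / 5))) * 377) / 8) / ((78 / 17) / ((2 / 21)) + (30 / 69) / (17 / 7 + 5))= 86233095 / 37267132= 2.31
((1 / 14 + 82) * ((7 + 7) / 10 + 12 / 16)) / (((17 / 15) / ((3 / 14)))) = 444663 / 13328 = 33.36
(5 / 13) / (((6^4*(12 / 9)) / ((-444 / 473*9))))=-185 / 98384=-0.00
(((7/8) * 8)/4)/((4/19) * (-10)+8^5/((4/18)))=19/1600928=0.00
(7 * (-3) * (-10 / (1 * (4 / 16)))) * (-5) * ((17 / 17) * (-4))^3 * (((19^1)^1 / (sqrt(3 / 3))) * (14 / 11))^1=6500072.73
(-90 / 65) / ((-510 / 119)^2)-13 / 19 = -9381 / 12350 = -0.76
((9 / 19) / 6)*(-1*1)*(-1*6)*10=4.74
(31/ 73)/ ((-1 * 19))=-31/ 1387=-0.02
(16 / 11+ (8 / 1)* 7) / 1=632 / 11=57.45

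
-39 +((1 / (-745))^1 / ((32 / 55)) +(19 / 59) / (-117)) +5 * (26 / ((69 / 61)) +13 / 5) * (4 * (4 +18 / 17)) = 2549.65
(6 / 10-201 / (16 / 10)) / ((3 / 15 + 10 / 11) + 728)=-18337 / 106936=-0.17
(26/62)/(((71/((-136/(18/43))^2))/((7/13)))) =59848432/178281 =335.70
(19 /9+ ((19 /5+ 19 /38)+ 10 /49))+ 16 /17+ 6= 1016321 /74970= 13.56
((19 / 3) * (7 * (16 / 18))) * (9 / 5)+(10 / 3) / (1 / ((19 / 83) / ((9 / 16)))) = 810008 / 11205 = 72.29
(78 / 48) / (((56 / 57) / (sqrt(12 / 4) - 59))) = -43719 / 448 + 741 * sqrt(3) / 448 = -94.72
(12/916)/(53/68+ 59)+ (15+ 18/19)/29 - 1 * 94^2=-1510619350767/170972545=-8835.45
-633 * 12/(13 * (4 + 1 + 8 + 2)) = -2532/65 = -38.95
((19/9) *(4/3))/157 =76/4239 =0.02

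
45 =45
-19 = -19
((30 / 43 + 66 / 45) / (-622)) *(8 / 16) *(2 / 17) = -698 / 3410115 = -0.00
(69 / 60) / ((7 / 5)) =23 / 28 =0.82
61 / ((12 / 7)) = 427 / 12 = 35.58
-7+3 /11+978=971.27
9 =9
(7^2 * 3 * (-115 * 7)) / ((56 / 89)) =-188068.12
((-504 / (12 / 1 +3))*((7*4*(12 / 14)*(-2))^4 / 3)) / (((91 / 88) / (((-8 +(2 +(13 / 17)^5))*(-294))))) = -8952161551289155584 / 92290705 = -96999600894.69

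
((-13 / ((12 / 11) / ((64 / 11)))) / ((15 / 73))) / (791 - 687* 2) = 15184 / 26235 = 0.58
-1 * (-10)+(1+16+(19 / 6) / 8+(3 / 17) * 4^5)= 169811 / 816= 208.10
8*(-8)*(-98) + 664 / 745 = 4673304 / 745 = 6272.89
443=443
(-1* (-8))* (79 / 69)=632 / 69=9.16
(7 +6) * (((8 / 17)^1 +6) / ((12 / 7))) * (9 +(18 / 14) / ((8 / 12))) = 2145 / 4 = 536.25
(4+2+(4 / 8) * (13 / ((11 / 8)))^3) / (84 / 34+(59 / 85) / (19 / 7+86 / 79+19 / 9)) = 1427123090020 / 8617936173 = 165.60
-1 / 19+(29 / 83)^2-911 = -119232611 / 130891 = -910.93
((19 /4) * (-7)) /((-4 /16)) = 133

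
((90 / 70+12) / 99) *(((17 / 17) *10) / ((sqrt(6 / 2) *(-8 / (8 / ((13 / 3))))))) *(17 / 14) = -2635 *sqrt(3) / 21021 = -0.22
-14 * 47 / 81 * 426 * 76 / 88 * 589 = -522821138 / 297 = -1760340.53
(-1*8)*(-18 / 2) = 72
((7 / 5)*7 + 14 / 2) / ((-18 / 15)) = -14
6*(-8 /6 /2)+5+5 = 6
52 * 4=208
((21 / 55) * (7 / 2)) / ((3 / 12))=294 / 55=5.35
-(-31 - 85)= 116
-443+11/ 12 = -5305/ 12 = -442.08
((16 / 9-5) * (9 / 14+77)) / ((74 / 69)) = -725029 / 3108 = -233.28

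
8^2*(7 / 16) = 28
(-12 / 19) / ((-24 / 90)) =45 / 19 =2.37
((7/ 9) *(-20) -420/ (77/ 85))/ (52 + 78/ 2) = -47440/ 9009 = -5.27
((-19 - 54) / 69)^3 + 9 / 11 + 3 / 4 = 5550373 / 14454396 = 0.38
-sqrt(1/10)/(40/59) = -0.47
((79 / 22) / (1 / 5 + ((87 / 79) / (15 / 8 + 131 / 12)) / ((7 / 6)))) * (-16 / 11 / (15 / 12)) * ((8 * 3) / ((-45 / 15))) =3433448704 / 28121731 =122.09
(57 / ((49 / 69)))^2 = 15468489 / 2401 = 6442.52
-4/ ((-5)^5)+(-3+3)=4/ 3125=0.00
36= 36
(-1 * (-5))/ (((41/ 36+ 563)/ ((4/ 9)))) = 80/ 20309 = 0.00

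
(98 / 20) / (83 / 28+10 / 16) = 1.37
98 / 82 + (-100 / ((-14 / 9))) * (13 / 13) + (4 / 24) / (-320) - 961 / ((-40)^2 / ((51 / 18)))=87861323 / 1377600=63.78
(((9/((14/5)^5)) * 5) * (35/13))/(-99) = -78125/10986976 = -0.01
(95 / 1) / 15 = 19 / 3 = 6.33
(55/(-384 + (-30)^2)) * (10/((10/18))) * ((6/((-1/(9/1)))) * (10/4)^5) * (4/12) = -4640625/1376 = -3372.55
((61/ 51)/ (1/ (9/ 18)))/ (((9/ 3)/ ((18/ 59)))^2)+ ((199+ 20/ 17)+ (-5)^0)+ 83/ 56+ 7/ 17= 672977859/ 3313912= 203.08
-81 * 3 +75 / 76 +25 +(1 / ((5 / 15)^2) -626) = -63385 / 76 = -834.01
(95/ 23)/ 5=19/ 23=0.83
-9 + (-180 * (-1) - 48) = 123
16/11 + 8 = 104/11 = 9.45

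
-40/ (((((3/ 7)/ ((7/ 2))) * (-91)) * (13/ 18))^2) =-17640/ 28561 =-0.62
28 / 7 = 4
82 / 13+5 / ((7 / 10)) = 1224 / 91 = 13.45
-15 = -15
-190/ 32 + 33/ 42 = -577/ 112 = -5.15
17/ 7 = 2.43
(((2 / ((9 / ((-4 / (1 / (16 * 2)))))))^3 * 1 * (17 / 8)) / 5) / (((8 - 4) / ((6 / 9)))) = -17825792 / 10935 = -1630.16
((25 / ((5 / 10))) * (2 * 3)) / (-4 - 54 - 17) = -4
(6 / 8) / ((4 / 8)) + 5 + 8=29 / 2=14.50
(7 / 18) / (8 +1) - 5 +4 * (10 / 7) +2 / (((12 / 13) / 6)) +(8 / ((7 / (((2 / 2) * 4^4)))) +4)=310.33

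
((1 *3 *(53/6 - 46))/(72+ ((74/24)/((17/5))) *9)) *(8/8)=-7582/5451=-1.39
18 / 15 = 6 / 5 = 1.20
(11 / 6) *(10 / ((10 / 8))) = 44 / 3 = 14.67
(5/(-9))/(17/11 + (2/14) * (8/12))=-385/1137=-0.34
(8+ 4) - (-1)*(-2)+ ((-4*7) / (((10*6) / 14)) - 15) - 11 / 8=-12.91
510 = 510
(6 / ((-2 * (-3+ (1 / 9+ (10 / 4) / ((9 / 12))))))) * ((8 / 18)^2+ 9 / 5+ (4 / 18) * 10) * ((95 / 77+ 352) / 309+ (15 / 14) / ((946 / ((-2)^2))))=-501673532 / 15346485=-32.69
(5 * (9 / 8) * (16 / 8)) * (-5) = -225 / 4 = -56.25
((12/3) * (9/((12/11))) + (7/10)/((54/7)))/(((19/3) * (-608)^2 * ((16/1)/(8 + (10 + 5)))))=410987/20228014080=0.00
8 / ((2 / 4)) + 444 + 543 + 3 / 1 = 1006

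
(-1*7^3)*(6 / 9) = -228.67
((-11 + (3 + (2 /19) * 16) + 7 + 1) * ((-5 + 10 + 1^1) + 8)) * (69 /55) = 29.58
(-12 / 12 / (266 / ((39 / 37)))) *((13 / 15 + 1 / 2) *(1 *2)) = -533 / 49210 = -0.01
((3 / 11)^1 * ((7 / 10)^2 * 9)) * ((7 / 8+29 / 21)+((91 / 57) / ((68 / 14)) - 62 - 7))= -79.88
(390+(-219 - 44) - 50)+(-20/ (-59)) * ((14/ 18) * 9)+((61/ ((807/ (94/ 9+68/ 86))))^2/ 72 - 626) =-28310447588610197/ 51792099996411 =-546.62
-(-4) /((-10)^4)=1 /2500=0.00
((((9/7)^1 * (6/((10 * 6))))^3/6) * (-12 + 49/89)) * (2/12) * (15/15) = -82539/122108000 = -0.00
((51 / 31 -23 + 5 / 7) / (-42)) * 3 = 4479 / 3038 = 1.47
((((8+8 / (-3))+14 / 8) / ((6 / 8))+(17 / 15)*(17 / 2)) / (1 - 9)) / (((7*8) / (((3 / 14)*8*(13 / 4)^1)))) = -22321 / 94080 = -0.24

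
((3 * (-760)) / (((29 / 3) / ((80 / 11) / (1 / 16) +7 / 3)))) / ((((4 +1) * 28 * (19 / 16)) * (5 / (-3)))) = 1128096 / 11165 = 101.04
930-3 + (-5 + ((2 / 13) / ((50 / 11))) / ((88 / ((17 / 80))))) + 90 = 210496017 / 208000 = 1012.00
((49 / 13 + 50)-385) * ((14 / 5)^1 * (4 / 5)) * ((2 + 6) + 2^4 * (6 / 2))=-13503616 / 325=-41549.59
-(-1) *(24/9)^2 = 64/9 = 7.11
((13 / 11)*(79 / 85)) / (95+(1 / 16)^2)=262912 / 22740135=0.01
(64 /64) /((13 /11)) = 11 /13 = 0.85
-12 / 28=-3 / 7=-0.43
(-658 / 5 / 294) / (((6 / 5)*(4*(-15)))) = 47 / 7560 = 0.01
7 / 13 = 0.54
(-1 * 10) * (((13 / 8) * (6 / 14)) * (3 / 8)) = -2.61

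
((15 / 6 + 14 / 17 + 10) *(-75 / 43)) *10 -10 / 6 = -513280 / 2193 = -234.05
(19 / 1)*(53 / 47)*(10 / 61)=10070 / 2867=3.51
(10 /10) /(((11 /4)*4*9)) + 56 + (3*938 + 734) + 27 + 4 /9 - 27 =3604.45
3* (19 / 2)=57 / 2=28.50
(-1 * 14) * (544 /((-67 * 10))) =3808 /335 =11.37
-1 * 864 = -864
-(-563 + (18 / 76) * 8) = 561.11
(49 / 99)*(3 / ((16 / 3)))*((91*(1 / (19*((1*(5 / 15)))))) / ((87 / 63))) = 280917 / 96976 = 2.90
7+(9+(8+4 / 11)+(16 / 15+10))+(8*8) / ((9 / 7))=42178 / 495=85.21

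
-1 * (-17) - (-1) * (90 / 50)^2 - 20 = 6 / 25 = 0.24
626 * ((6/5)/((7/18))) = 67608/35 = 1931.66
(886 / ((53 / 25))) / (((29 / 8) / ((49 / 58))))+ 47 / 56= 245213331 / 2496088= 98.24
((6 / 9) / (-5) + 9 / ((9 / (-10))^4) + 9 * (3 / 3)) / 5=4.52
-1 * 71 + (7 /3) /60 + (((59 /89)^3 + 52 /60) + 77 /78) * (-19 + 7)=-31904861213 /329925492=-96.70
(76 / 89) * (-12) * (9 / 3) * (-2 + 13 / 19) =3600 / 89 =40.45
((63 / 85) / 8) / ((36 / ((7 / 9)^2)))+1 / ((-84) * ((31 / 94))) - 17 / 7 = -2.46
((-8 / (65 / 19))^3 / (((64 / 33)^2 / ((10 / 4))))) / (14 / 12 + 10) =-22408353 / 29439800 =-0.76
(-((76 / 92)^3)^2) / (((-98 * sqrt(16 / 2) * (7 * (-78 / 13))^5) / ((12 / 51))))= -47045881 * sqrt(2) / 32232089860899663168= -0.00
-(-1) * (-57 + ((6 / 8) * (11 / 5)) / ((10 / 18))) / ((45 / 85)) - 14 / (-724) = -5540627 / 54300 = -102.04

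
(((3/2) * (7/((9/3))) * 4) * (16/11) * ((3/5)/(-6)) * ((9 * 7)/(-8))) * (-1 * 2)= -1764/55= -32.07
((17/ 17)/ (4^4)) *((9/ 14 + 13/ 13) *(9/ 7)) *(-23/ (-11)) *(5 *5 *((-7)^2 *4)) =119025/ 1408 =84.53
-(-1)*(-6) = -6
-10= -10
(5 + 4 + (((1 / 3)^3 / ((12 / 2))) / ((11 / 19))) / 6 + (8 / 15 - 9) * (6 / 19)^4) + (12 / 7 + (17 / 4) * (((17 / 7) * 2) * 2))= 51.92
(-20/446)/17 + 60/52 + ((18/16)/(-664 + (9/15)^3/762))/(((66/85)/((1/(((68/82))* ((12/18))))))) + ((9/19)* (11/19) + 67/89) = 25548759913381487043/11750291274956057824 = 2.17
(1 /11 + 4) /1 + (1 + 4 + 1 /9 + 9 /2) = 2713 /198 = 13.70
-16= -16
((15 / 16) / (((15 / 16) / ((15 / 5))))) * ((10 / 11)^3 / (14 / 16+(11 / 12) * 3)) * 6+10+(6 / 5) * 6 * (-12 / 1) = -14024818 / 192995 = -72.67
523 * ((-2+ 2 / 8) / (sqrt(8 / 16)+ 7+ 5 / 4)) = -120813 / 1081+ 7322 * sqrt(2) / 1081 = -102.18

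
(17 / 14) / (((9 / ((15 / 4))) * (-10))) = -17 / 336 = -0.05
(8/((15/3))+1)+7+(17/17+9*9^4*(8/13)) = 2362649/65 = 36348.45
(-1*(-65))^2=4225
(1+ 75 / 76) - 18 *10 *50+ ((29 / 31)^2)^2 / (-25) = -15788776561581 / 1754689900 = -8998.04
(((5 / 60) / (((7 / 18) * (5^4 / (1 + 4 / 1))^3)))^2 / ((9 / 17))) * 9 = 153 / 747680664062500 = 0.00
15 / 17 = 0.88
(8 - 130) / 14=-61 / 7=-8.71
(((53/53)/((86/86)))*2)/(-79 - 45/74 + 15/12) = -296/11597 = -0.03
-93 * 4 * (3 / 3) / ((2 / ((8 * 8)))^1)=-11904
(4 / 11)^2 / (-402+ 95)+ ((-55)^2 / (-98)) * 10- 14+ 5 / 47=-27595503032 / 85549541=-322.57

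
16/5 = 3.20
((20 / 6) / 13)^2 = 100 / 1521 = 0.07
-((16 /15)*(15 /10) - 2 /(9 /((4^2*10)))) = 1528 /45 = 33.96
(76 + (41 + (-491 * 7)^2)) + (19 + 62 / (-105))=1240375963 / 105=11813104.41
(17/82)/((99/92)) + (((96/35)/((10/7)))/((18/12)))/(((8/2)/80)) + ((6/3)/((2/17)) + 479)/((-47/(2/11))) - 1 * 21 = 2741309/953865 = 2.87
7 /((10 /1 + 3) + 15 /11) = 77 /158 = 0.49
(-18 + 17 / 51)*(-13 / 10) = 22.97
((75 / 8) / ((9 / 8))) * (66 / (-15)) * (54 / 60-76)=8261 / 3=2753.67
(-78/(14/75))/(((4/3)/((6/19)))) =-26325/266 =-98.97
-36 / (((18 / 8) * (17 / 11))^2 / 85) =-253.07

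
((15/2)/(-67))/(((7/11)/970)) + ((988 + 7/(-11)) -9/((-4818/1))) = 816.74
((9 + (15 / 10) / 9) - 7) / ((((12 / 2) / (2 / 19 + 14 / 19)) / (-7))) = -364 / 171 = -2.13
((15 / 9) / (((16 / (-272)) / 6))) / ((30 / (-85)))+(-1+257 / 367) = 529985 / 1101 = 481.37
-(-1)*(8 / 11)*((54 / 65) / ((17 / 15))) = 1296 / 2431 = 0.53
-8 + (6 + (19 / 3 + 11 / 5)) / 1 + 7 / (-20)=371 / 60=6.18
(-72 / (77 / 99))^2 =419904 / 49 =8569.47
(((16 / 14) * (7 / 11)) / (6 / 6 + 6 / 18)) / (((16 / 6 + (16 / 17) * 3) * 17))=9 / 1540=0.01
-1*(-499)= 499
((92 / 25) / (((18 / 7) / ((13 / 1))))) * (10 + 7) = 71162 / 225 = 316.28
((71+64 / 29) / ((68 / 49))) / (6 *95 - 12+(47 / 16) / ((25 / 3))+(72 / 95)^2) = 751074940 / 7957911837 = 0.09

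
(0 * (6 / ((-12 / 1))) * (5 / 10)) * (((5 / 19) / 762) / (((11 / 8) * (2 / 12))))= 0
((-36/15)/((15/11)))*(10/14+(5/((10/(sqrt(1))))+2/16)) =-33/14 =-2.36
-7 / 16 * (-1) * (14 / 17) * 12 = 4.32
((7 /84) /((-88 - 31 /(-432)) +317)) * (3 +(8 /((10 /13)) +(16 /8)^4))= 756 /70685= 0.01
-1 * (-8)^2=-64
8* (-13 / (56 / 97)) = -1261 / 7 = -180.14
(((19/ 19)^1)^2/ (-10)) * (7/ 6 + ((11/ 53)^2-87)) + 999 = 169817369/ 168540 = 1007.58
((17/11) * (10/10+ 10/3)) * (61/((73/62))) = 835822/2409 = 346.96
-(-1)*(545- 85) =460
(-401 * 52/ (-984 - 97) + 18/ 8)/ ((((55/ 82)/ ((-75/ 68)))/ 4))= -5207205/ 36754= -141.68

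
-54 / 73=-0.74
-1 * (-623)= 623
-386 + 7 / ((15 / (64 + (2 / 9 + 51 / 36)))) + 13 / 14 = -1339783 / 3780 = -354.44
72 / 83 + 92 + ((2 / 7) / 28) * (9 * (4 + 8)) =382174 / 4067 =93.97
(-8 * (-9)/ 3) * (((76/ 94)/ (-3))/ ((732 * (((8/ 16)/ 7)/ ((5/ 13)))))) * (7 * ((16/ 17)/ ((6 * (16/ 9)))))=-18620/ 633607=-0.03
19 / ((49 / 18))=342 / 49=6.98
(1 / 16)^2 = 1 / 256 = 0.00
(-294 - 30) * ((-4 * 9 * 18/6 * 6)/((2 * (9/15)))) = 174960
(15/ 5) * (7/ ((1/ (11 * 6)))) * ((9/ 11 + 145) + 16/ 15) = 1017912/ 5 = 203582.40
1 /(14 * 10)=1 /140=0.01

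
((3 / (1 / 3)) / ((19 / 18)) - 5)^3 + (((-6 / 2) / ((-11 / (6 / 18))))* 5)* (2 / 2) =3342688 / 75449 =44.30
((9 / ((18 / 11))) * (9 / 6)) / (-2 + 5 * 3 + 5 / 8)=66 / 109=0.61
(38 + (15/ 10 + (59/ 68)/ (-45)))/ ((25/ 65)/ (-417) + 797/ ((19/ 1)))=4147804063/ 4406850840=0.94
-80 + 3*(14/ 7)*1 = -74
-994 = -994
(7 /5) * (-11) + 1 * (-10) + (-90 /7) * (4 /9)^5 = -25.62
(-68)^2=4624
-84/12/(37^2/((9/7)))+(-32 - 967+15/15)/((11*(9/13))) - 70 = -27249467/135531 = -201.06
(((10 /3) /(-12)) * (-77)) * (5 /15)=385 /54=7.13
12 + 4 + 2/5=82/5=16.40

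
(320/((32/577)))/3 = 5770/3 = 1923.33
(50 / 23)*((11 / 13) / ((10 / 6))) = 330 / 299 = 1.10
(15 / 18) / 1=5 / 6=0.83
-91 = -91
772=772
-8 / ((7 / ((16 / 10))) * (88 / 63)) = -72 / 55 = -1.31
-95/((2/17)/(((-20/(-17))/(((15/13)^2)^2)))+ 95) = -1085318/1087343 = -1.00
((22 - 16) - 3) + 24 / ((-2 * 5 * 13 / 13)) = 3 / 5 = 0.60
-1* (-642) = 642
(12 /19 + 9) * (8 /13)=1464 /247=5.93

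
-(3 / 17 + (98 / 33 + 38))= -23083 / 561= -41.15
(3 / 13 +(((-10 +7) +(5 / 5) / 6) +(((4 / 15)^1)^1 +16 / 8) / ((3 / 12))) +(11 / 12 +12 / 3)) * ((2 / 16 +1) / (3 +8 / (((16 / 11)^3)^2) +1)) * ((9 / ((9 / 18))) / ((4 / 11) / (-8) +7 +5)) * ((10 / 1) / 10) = 3.98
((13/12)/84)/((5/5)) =13/1008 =0.01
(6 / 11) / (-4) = -3 / 22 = -0.14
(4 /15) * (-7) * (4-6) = 56 /15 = 3.73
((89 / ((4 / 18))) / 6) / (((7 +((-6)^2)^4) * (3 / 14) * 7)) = 89 / 3359246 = 0.00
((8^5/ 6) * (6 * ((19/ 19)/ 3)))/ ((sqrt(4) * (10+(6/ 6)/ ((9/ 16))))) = 24576/ 53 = 463.70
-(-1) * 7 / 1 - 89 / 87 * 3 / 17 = 3362 / 493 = 6.82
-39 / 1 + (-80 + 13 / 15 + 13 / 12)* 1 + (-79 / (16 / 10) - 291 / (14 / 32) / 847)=-39655593 / 237160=-167.21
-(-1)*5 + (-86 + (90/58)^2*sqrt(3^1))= -81 + 2025*sqrt(3)/841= -76.83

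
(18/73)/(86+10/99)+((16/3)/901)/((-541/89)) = 859886369/454966705698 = 0.00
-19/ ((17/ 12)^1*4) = -57/ 17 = -3.35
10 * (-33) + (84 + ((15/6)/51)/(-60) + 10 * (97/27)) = -771395/3672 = -210.07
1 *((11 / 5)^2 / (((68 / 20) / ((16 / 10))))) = 968 / 425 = 2.28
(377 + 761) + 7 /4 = 4559 /4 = 1139.75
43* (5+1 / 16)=3483 / 16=217.69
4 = 4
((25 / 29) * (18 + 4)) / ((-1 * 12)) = -275 / 174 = -1.58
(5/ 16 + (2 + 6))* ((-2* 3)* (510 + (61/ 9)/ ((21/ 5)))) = -1837205/ 72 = -25516.74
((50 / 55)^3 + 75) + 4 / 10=76.15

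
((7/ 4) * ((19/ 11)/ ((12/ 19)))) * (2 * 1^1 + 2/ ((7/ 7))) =2527/ 132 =19.14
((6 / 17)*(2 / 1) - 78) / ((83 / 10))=-13140 / 1411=-9.31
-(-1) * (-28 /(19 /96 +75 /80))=-2688 /109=-24.66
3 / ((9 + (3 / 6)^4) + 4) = 48 / 209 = 0.23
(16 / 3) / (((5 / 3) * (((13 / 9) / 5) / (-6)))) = -864 / 13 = -66.46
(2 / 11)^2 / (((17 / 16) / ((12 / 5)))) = 768 / 10285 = 0.07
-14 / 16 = -7 / 8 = -0.88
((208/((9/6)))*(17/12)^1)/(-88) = -221/99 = -2.23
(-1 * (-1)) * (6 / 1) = 6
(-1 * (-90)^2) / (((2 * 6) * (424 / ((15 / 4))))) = -5.97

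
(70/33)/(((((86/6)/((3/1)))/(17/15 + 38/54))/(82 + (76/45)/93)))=38443552/574695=66.89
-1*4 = -4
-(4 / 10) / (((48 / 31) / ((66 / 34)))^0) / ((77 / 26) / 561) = -2652 / 35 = -75.77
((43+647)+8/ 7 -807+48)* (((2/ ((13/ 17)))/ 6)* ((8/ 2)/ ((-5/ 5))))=32300/ 273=118.32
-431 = -431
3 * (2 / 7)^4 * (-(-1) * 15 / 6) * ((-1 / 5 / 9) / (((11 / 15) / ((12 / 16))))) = -30 / 26411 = -0.00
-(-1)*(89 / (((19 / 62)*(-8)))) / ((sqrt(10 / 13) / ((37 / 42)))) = -102083*sqrt(130) / 31920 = -36.46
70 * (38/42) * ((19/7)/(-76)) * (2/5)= -19/21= -0.90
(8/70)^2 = 0.01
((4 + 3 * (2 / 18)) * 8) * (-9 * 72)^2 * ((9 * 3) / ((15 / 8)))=1048080384 / 5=209616076.80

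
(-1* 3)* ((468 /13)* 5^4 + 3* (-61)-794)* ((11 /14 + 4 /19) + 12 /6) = -51461493 /266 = -193464.26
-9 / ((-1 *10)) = 9 / 10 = 0.90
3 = 3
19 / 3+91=292 / 3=97.33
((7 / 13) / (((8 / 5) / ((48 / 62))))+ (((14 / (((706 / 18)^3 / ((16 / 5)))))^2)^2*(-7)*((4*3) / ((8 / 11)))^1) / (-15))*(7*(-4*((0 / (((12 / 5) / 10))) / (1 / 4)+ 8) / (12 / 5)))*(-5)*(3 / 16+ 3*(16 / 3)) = 742356191055307452345318057633959813803 / 377173801897536226090212431606980750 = 1968.21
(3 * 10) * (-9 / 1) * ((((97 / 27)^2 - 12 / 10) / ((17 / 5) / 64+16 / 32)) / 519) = -27309440 / 2480301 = -11.01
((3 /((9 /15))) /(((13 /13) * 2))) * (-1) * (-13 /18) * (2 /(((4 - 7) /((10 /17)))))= -325 /459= -0.71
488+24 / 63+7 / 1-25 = 9878 / 21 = 470.38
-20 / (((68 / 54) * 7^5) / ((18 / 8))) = -1215 / 571438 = -0.00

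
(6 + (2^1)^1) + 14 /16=71 /8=8.88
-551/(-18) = 551/18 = 30.61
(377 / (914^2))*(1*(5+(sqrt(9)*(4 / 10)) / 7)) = 68237 / 29238860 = 0.00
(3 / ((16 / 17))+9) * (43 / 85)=1677 / 272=6.17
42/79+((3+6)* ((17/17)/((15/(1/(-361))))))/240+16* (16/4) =736151121/11407600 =64.53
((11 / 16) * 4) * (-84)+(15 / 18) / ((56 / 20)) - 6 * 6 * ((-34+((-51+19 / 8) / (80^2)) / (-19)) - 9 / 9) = 5256755279 / 5107200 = 1029.28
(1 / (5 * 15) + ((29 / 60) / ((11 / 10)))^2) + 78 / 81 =382031 / 326700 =1.17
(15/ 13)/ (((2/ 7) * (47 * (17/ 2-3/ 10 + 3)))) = 75/ 9776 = 0.01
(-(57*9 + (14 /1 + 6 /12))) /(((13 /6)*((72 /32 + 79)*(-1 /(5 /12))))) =211 /169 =1.25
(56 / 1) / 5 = 56 / 5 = 11.20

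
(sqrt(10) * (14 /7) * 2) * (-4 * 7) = -112 * sqrt(10) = -354.18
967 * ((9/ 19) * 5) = 43515/ 19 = 2290.26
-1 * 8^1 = -8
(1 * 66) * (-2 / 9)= -44 / 3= -14.67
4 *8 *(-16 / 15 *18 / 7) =-3072 / 35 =-87.77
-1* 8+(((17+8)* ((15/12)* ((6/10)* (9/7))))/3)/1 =1/28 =0.04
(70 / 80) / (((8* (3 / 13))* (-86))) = -91 / 16512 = -0.01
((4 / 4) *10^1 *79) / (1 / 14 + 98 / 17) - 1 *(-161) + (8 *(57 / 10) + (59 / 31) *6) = 76081577 / 215295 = 353.38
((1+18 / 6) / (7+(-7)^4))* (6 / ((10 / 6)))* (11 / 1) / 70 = 99 / 105350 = 0.00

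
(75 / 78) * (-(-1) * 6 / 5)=15 / 13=1.15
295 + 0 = 295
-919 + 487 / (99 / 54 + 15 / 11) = -161767 / 211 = -766.67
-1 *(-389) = 389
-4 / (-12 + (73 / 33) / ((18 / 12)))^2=-9801 / 271441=-0.04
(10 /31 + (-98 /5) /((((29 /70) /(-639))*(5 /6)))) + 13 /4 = 652334987 /17980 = 36281.14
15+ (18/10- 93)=-381/5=-76.20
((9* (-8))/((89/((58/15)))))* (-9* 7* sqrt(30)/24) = 3654* sqrt(30)/445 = 44.97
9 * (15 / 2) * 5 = 675 / 2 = 337.50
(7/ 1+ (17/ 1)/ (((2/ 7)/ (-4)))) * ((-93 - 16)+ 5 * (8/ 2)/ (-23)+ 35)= 397782/ 23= 17294.87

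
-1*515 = -515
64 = 64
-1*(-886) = 886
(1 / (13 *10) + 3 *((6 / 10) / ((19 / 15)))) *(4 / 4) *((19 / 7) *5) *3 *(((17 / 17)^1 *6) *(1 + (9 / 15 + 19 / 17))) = 1048113 / 1105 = 948.52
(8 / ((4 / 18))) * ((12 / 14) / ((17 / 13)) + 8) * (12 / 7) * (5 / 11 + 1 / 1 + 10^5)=489463119360 / 9163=53417343.59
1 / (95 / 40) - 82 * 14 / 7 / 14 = -1502 / 133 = -11.29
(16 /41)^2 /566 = 128 /475723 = 0.00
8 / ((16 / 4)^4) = 1 / 32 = 0.03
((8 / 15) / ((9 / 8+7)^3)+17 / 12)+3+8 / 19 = 4.84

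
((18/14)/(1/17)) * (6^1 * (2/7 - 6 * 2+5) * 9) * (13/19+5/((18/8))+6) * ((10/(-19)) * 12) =7885362960/17689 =445777.77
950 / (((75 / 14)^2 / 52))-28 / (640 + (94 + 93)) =320287492 / 186075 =1721.28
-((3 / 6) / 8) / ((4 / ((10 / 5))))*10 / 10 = -1 / 32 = -0.03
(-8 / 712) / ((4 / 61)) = -61 / 356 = -0.17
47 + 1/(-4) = 187/4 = 46.75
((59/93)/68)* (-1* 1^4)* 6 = -59/1054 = -0.06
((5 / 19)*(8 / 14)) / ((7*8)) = 0.00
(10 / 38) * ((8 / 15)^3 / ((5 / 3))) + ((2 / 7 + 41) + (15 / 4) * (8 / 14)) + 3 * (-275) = -116939041 / 149625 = -781.55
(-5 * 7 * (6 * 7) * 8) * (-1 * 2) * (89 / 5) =418656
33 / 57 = 11 / 19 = 0.58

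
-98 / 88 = -49 / 44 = -1.11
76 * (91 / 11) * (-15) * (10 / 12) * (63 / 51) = -1815450 / 187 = -9708.29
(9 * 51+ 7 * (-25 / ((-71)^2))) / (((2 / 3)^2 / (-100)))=-520569900 / 5041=-103267.19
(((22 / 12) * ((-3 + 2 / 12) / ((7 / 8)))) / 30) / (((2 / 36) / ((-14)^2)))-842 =-23102 / 15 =-1540.13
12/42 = 2/7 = 0.29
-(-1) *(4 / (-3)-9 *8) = -220 / 3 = -73.33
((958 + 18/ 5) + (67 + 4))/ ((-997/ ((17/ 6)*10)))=-29257/ 997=-29.35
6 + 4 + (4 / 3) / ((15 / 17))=518 / 45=11.51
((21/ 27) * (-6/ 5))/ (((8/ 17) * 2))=-119/ 120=-0.99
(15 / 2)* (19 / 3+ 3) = 70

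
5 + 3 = 8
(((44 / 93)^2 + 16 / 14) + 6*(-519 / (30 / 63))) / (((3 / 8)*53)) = -15833286008 / 48131685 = -328.96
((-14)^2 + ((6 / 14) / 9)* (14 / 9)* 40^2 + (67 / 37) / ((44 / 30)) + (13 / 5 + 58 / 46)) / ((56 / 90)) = 807814877 / 1572648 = 513.67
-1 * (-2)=2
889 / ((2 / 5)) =4445 / 2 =2222.50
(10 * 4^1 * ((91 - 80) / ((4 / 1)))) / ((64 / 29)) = 1595 / 32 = 49.84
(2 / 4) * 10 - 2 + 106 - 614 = -505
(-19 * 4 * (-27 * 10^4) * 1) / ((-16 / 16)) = -20520000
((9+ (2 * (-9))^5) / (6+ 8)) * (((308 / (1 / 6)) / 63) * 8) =-31672608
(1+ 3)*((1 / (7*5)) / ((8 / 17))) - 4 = -263 / 70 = -3.76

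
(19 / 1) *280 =5320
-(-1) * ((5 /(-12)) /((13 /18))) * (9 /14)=-135 /364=-0.37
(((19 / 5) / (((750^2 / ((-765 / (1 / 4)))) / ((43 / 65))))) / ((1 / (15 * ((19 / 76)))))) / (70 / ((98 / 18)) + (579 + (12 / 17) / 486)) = -401628213 / 4635251562500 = -0.00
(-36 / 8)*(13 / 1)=-117 / 2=-58.50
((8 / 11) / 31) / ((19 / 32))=256 / 6479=0.04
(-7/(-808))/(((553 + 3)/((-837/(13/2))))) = -0.00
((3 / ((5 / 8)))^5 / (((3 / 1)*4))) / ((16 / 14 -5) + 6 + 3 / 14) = 3096576 / 34375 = 90.08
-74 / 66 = -37 / 33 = -1.12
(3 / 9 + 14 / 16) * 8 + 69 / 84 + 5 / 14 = 911 / 84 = 10.85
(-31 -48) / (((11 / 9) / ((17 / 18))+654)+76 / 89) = -119527 / 992752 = -0.12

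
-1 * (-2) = 2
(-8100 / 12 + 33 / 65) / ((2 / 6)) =-131526 / 65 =-2023.48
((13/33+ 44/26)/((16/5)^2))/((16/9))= 67125/585728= 0.11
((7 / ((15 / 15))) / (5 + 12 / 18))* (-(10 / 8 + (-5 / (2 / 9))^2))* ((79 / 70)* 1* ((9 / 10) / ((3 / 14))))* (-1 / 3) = 336777 / 340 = 990.52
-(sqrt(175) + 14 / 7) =-5 * sqrt(7)- 2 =-15.23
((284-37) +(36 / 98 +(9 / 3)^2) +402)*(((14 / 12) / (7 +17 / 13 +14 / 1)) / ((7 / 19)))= 398411 / 4263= 93.46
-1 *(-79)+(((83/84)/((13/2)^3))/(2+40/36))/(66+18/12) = 382706498/4844385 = 79.00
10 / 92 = 5 / 46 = 0.11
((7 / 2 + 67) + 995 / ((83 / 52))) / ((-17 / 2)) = -115183 / 1411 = -81.63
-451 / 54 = -8.35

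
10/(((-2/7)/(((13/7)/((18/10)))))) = -325/9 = -36.11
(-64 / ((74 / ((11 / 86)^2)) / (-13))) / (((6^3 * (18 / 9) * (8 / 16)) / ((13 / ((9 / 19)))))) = 388531 / 16624359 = 0.02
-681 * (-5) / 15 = 227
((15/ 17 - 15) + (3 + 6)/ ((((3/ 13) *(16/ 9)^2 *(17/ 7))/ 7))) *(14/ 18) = 217819/ 13056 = 16.68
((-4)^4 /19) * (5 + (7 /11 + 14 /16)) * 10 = 183360 /209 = 877.32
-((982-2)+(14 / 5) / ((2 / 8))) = -4956 / 5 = -991.20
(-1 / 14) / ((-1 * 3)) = 1 / 42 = 0.02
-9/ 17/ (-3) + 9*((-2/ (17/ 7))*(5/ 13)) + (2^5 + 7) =8028/ 221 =36.33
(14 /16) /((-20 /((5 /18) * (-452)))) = 791 /144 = 5.49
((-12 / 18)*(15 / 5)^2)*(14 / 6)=-14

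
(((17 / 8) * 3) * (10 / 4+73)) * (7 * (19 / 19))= 53907 / 16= 3369.19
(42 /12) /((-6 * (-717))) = 7 /8604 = 0.00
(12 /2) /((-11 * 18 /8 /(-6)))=16 /11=1.45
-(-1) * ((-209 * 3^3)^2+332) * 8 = 254750248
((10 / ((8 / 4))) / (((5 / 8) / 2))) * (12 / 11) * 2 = 384 / 11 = 34.91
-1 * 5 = -5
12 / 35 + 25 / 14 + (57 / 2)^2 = 114013 / 140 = 814.38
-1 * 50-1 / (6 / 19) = -319 / 6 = -53.17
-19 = -19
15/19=0.79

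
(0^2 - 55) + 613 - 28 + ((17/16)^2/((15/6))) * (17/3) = 1022513/1920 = 532.56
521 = 521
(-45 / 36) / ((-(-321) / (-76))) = 95 / 321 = 0.30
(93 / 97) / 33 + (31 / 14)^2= 4.93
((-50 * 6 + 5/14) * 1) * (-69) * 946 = 136912215/7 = 19558887.86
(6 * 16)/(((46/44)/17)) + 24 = 1585.04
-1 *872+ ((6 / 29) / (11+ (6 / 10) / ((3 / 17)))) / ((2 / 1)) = -606907 / 696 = -871.99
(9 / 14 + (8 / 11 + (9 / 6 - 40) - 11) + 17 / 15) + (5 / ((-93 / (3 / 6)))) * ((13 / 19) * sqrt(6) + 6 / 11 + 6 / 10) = -3367627 / 71610 - 65 * sqrt(6) / 3534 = -47.07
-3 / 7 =-0.43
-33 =-33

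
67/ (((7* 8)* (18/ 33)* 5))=737/ 1680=0.44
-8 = -8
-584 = -584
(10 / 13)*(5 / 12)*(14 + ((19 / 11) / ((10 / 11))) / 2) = 115 / 24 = 4.79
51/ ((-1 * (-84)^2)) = -17/ 2352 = -0.01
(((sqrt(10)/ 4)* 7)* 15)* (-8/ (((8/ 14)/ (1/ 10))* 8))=-147* sqrt(10)/ 32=-14.53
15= 15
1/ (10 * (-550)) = -1/ 5500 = -0.00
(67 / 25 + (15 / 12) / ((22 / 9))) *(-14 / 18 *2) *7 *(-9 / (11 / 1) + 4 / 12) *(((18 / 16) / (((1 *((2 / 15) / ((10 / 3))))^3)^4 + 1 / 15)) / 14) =117175579071044921875 / 5769729614257813952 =20.31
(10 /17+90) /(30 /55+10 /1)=4235 /493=8.59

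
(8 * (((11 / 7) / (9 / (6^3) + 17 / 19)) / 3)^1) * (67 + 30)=1297472 / 2989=434.08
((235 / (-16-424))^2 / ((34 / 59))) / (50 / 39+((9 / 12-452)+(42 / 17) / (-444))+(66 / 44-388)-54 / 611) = -149816589 / 253194645088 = -0.00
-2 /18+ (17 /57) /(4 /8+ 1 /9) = 709 /1881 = 0.38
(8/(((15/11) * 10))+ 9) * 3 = 719/25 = 28.76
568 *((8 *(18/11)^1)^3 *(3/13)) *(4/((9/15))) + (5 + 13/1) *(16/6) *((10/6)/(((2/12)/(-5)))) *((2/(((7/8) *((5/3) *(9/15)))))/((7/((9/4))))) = 1958635.41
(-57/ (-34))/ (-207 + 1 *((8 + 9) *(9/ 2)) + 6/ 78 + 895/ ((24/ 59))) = 8892/ 10978141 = 0.00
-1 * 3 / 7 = -3 / 7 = -0.43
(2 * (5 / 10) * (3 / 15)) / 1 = 1 / 5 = 0.20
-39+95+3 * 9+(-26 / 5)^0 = 84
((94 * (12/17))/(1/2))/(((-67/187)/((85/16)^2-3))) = -10014807/1072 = -9342.17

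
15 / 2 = 7.50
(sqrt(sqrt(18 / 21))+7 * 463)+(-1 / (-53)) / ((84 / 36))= 6^(1 / 4) * 7^(3 / 4) / 7+1202414 / 371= 3241.97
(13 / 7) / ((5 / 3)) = 39 / 35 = 1.11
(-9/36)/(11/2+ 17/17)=-0.04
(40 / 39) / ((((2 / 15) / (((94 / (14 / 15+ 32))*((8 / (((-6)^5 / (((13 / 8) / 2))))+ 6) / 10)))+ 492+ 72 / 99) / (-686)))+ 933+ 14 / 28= 932.07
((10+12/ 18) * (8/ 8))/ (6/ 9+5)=32/ 17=1.88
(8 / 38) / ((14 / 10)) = 20 / 133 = 0.15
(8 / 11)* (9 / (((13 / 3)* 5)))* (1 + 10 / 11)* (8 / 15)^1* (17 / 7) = 29376 / 39325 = 0.75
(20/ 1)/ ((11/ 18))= 360/ 11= 32.73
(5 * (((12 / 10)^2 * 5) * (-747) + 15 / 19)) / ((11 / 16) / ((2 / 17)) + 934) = -5449312 / 190475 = -28.61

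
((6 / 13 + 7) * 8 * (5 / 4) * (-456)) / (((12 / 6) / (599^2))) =-79352429160 / 13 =-6104033012.31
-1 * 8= -8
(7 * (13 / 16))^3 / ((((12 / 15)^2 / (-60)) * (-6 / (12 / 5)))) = 56517825 / 8192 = 6899.15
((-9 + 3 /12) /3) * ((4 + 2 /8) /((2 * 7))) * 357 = -10115 /32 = -316.09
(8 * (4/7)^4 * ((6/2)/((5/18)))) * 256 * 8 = 226492416/12005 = 18866.51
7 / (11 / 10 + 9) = 70 / 101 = 0.69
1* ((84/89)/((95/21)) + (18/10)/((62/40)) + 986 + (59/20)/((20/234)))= 10713645923/10484200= 1021.88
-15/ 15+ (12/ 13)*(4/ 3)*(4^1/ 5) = -1/ 65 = -0.02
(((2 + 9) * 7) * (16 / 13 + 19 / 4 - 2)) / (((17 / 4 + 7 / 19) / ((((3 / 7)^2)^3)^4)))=452546260621389 / 4625318300473674861967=0.00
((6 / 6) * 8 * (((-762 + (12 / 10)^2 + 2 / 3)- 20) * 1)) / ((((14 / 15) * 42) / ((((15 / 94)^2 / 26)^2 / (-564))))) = 2350125 / 8682084584992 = 0.00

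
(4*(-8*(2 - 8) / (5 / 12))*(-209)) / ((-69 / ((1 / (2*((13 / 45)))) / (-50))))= -361152 / 7475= -48.31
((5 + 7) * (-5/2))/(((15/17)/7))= -238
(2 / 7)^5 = 32 / 16807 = 0.00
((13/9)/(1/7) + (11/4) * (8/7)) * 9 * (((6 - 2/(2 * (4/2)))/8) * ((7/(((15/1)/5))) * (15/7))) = 45925/112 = 410.04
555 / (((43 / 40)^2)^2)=1420800000 / 3418801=415.58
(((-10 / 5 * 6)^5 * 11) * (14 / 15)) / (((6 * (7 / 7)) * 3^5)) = -78848 / 45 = -1752.18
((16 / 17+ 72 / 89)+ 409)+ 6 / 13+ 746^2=10954201327 / 19669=556927.21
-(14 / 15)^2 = -196 / 225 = -0.87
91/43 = 2.12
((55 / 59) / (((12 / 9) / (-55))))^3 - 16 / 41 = -56860.00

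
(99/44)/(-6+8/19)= -0.40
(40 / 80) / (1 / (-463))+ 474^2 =448889 / 2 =224444.50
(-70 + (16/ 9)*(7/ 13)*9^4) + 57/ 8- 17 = 644877/ 104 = 6200.74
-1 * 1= -1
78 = 78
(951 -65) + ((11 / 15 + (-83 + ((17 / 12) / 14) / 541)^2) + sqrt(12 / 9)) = 7776.86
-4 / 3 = -1.33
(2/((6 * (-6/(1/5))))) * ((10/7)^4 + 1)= -12401/216090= -0.06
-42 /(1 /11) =-462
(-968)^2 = 937024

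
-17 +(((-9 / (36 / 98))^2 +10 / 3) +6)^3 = 391419951499 / 1728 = 226516175.64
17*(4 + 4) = 136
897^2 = 804609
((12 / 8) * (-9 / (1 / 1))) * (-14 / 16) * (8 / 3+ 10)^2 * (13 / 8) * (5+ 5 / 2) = 1478295 / 64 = 23098.36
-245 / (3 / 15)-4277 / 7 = -1836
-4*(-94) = 376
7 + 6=13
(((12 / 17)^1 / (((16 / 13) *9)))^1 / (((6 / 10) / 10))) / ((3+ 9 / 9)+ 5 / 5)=0.21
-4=-4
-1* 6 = -6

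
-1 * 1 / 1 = -1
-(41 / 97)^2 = -1681 / 9409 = -0.18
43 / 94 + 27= 2581 / 94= 27.46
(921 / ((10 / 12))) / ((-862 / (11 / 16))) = -30393 / 34480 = -0.88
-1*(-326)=326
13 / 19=0.68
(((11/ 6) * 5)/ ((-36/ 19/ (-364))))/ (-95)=-1001/ 54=-18.54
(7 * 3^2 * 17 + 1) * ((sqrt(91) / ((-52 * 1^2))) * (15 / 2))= -2010 * sqrt(91) / 13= -1474.94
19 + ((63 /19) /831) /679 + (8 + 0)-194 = -85255334 /510511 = -167.00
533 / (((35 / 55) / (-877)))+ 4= -734546.14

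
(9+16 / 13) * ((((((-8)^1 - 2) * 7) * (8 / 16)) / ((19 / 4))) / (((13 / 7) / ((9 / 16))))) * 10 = -77175 / 338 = -228.33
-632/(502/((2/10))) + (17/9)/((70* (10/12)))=-28913/131775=-0.22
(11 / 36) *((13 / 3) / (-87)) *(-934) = 66781 / 4698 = 14.21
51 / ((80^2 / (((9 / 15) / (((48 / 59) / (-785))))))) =-4.61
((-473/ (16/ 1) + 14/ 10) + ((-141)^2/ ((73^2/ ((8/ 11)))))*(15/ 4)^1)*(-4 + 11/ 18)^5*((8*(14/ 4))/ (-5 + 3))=-166238919480639383/ 1476861154560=-112562.32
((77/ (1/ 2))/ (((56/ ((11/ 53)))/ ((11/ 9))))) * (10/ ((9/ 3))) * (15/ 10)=6655/ 1908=3.49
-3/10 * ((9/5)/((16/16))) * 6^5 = -104976/25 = -4199.04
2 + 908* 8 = 7266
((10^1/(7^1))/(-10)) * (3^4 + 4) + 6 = -43/7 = -6.14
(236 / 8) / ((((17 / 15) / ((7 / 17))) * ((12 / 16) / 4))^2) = 9251200 / 83521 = 110.76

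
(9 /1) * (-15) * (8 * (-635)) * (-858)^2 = 504861271200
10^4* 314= 3140000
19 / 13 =1.46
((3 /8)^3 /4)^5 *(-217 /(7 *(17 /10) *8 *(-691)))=2224080585 /1692921114327078928384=0.00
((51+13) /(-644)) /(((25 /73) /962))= -1123616 /4025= -279.16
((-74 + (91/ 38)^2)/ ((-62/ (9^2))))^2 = 7954.00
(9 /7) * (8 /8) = 9 /7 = 1.29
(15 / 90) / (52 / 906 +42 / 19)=2869 / 39040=0.07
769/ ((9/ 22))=16918/ 9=1879.78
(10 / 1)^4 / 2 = 5000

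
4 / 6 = 2 / 3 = 0.67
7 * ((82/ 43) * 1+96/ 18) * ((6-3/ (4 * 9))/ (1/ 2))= 232099/ 387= 599.74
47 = 47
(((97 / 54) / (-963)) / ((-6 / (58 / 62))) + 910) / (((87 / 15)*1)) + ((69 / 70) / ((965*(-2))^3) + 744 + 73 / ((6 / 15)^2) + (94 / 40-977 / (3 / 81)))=-882916534694285524458593 / 35289131068851030000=-25019.50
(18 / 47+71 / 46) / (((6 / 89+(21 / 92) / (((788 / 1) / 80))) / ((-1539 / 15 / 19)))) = -14604989 / 127182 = -114.84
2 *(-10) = -20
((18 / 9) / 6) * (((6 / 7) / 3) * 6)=4 / 7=0.57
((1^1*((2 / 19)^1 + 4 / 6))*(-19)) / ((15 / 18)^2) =-528 / 25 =-21.12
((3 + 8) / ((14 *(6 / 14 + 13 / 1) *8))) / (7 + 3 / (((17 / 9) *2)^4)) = 83521 / 80105390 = 0.00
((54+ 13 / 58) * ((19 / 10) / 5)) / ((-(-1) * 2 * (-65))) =-11951 / 75400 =-0.16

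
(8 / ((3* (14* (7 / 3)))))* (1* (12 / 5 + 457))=9188 / 245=37.50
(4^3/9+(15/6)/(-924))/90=39409/498960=0.08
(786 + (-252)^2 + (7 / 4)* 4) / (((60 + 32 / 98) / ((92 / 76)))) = 72462719 / 56164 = 1290.20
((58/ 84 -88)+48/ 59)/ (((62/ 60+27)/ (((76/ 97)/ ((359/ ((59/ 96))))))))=-20362015/ 4920072024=-0.00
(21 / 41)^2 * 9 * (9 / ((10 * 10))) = 0.21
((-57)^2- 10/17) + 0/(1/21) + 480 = 63383/17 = 3728.41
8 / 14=4 / 7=0.57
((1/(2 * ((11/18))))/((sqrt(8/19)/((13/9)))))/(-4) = -13 * sqrt(38)/176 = -0.46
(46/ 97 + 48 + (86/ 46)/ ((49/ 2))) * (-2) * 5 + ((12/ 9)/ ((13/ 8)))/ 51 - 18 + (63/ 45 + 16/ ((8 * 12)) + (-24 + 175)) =-763030279931/ 2174354910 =-350.92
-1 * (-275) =275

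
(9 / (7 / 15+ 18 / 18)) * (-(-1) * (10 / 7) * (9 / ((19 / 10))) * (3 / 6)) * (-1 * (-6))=182250 / 1463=124.57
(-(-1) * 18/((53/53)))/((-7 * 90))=-1/35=-0.03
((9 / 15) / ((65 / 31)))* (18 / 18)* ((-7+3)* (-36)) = 13392 / 325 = 41.21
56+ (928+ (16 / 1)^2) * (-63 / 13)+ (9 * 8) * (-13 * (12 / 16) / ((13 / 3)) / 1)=-5843.85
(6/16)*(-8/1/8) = -3/8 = -0.38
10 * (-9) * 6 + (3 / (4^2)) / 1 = -8637 / 16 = -539.81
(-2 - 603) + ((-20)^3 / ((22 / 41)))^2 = 26895926795 / 121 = 222280386.74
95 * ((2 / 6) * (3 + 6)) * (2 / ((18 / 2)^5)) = 190 / 19683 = 0.01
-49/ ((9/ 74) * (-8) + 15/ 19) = 34447/ 129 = 267.03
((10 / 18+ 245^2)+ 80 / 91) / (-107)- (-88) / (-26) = -49458254 / 87633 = -564.38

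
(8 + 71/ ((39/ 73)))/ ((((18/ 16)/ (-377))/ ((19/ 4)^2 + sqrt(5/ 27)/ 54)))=-57527155/ 54 -637420 *sqrt(15)/ 6561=-1065693.96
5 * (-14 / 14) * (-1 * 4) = 20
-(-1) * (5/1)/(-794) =-5/794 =-0.01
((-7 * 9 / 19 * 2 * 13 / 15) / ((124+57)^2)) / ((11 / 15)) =-1638 / 6847049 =-0.00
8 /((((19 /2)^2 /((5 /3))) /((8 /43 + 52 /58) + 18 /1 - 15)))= 271520 /450167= 0.60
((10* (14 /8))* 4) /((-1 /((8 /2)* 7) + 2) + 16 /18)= 17640 /719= 24.53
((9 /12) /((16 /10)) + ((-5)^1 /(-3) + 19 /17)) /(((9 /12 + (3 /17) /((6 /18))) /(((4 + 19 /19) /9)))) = 26545 /18792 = 1.41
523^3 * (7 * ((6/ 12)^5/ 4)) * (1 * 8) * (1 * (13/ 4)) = 13018065697/ 64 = 203407276.52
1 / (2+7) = 1 / 9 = 0.11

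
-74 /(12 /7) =-259 /6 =-43.17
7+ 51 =58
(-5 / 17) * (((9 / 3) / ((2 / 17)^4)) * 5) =-368475 / 16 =-23029.69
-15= -15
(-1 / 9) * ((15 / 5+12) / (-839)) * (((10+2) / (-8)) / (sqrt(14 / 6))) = -5 * sqrt(21) / 11746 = -0.00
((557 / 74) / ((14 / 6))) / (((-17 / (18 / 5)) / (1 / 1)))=-15039 / 22015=-0.68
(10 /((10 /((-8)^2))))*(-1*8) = -512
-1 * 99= -99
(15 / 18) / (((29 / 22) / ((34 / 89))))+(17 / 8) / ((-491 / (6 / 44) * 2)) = 322800947 / 1338238176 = 0.24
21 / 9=7 / 3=2.33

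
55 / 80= 11 / 16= 0.69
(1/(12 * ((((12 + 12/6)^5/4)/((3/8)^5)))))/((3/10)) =0.00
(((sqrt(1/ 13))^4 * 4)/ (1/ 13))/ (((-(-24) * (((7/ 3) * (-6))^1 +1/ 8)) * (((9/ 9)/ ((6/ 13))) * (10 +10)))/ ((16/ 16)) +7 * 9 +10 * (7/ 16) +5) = -32/ 1493193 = -0.00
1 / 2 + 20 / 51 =91 / 102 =0.89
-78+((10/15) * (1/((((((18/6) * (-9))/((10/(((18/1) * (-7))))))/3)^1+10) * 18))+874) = 13260569/16659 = 796.00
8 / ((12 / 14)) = 28 / 3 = 9.33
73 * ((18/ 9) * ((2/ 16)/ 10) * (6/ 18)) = 73/ 120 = 0.61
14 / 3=4.67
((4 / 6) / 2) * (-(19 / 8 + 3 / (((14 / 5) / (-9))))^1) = 407 / 168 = 2.42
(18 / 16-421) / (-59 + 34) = 16.80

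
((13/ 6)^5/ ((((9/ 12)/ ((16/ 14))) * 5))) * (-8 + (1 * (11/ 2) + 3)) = 371293/ 51030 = 7.28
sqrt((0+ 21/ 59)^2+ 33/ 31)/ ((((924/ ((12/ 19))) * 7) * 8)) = sqrt(249054)/ 37461578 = 0.00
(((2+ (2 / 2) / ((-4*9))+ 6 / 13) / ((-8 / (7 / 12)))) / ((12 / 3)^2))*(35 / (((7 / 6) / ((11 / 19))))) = -438515 / 2276352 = -0.19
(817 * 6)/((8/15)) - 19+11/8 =73389/8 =9173.62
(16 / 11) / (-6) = -0.24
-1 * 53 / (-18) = 53 / 18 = 2.94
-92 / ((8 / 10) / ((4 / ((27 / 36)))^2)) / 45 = -5888 / 81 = -72.69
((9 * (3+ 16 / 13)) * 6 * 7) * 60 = 1247400 / 13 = 95953.85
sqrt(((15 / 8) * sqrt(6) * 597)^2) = 8955 * sqrt(6) / 8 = 2741.90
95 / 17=5.59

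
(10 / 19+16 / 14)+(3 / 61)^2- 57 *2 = -55590543 / 494893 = -112.33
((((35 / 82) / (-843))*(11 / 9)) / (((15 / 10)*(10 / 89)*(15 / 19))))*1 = -130207 / 27996030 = -0.00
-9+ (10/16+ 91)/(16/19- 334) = -469687/50640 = -9.28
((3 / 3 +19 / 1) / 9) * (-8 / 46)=-80 / 207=-0.39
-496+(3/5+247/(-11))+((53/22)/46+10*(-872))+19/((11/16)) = -46603439/5060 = -9210.17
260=260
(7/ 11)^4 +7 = 104888/ 14641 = 7.16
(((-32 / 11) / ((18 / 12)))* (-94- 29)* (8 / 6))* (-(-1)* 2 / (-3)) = -20992 / 99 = -212.04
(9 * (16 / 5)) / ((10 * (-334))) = -0.01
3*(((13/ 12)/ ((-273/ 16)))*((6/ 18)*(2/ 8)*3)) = -1/ 21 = -0.05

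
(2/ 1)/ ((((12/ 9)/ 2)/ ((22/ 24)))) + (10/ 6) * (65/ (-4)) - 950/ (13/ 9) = -26599/ 39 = -682.03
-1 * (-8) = 8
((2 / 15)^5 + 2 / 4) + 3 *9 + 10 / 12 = 21515657 / 759375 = 28.33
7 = 7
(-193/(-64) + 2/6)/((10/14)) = 4501/960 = 4.69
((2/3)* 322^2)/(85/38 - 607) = -160816/1407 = -114.30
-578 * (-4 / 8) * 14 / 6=2023 / 3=674.33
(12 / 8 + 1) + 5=15 / 2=7.50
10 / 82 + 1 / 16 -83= -54327 / 656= -82.82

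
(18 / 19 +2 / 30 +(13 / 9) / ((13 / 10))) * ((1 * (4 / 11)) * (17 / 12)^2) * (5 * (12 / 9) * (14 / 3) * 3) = 7351582 / 50787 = 144.75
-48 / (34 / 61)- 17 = -1753 / 17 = -103.12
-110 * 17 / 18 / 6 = -935 / 54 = -17.31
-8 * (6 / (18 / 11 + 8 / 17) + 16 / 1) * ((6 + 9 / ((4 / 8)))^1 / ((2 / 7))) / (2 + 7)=-831712 / 591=-1407.30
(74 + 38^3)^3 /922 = 82942715491268 /461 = 179919122540.71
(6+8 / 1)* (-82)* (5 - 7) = 2296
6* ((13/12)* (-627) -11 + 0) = -8283/2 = -4141.50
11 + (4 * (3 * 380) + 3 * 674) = 6593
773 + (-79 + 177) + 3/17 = 14810/17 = 871.18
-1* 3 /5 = -3 /5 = -0.60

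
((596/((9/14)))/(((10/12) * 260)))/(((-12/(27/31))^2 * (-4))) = -28161/4997200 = -0.01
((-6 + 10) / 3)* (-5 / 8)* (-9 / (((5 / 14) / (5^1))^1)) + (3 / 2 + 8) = 229 / 2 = 114.50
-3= -3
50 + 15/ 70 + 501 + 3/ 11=84929/ 154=551.49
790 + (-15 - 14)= 761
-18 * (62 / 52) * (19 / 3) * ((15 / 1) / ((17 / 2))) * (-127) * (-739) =-4975147530 / 221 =-22511979.77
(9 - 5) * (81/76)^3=531441/109744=4.84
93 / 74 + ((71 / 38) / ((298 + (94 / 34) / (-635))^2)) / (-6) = 109711390429643263 / 87297478982647284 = 1.26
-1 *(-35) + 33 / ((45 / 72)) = 439 / 5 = 87.80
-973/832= -1.17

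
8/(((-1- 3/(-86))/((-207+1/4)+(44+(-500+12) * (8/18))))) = 2350724/747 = 3146.89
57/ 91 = 0.63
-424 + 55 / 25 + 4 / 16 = -8431 / 20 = -421.55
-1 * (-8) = 8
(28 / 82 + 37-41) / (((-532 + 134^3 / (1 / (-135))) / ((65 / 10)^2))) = 12675 / 26635614904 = 0.00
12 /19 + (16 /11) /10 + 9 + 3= 13352 /1045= 12.78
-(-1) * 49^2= 2401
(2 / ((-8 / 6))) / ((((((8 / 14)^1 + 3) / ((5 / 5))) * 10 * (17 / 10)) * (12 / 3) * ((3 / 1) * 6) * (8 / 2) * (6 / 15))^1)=-7 / 32640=-0.00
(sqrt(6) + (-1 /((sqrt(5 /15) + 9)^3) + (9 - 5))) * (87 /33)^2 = 920895 * sqrt(3) /857435524 + 841 * sqrt(6) /121 + 23829745933 /857435524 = 44.82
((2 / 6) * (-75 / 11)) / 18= -25 / 198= -0.13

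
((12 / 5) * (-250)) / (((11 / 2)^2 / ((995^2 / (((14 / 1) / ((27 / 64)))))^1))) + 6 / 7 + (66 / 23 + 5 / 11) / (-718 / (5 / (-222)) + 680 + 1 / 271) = -591734.86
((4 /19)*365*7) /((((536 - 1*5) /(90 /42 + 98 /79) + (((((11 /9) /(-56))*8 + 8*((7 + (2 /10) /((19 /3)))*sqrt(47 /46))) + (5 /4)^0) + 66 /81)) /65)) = 143918944358173325932500 /568861089821668918919 - 1109792777030938728000*sqrt(2162) /568861089821668918919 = 162.28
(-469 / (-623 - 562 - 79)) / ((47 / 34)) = 7973 / 29704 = 0.27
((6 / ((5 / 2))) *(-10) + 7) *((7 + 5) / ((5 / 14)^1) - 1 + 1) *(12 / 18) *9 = -3427.20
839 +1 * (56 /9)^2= 71095 /81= 877.72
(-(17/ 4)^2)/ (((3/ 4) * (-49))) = 0.49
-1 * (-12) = 12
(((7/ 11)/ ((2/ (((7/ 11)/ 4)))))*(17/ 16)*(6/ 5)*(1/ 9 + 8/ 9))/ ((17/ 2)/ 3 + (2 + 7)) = 0.01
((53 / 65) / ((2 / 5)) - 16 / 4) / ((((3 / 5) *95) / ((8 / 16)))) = -17 / 988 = -0.02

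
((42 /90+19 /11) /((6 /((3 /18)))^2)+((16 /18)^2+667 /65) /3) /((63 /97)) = 55212497 /9729720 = 5.67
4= 4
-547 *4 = -2188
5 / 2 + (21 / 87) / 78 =2831 / 1131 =2.50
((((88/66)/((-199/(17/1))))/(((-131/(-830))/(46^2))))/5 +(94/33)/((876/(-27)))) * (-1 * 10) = 3055.00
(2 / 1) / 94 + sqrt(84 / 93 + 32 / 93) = 1.14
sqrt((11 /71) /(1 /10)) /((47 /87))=87 *sqrt(7810) /3337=2.30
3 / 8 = 0.38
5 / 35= 1 / 7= 0.14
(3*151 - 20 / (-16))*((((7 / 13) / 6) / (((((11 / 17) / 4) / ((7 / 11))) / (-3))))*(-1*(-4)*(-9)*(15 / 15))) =27244098 / 1573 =17319.83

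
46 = 46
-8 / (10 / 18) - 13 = -137 / 5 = -27.40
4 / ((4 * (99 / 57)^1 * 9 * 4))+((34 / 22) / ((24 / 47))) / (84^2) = 103 / 6272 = 0.02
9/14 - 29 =-28.36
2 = 2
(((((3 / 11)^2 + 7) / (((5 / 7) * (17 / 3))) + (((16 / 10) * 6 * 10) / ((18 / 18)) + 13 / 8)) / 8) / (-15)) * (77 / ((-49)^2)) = -8176393 / 307876800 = -0.03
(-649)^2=421201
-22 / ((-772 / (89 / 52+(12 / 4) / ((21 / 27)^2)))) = 186967 / 983528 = 0.19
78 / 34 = 39 / 17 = 2.29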